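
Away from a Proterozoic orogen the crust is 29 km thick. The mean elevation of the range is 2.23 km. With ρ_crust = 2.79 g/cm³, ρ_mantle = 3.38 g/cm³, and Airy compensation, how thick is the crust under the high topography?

Root depth r = h ρ_c / (ρ_m − ρ_c) = 2.23 km × 2.79 / 0.59 = 10.55 km.
Total thickness = T + h + r = 29 km + 2.23 km + 10.55 km = 41.8 km.

41.8 km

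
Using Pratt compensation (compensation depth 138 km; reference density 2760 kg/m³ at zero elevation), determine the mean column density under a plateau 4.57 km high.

Pratt balance: ρ_ref D = ρ (D + h).
ρ = ρ_ref D/(D + h) = 2760 × 138 km/(138 km + 4.57 km) = 2670 kg/m³.

2670 kg/m³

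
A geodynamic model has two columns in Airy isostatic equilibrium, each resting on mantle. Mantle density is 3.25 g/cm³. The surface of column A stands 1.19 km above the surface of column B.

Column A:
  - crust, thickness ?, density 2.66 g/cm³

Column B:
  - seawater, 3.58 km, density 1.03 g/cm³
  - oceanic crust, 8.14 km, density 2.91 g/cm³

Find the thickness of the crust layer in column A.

Take the compensation level at the base of the deeper column (depth z_c below the surface of column A) and equate Σ ρ_i t_i down to z_c; mantle fills any gap and the z_c terms cancel.
Column A: x×2.66 + (z_c − 0 − x)×3.25
Column B: 1.19×0 + 3.58×1.03 + 8.14×2.91 + (z_c − 1.19 − 11.72)×3.25
The z_c×3.25 term appears on both sides and cancels. Collect the known terms of each column as K = Σ(ρt)_known − 3.25 × (depth of known layers): K_A = 0 − 3.25×0 = 0; K_B = 27.3748 − 3.25×(1.19 + 11.72) = −14.5827.
Balance: K_A − x×(3.25 − 2.66) = K_B, so x = (K_A − K_B)/(3.25 − 2.66) = 14.5827/0.59 = 24.7 km.

24.7 km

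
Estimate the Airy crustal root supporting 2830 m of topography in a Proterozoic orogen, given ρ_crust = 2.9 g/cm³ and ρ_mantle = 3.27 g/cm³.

For local isostatic compensation: the weight of the topography is balanced by the buoyancy of the root, ρ_c h = (ρ_m − ρ_c) r.
r = h · ρ_c / (ρ_m − ρ_c) = 2830 m × 2.9 / (3.27 − 2.9) = 22200 m.

22200 m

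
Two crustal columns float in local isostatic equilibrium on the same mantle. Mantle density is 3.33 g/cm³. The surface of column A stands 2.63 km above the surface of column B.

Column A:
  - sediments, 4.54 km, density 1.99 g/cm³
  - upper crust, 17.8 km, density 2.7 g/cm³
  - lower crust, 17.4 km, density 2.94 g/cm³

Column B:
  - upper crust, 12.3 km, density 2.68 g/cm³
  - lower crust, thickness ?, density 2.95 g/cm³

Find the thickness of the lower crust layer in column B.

Take the compensation level at the base of the deeper column (depth z_c below the surface of column A) and equate Σ ρ_i t_i down to z_c; mantle fills any gap and the z_c terms cancel.
Column A: 4.54×1.99 + 17.8×2.7 + 17.4×2.94 + (z_c − 39.74)×3.33
Column B: 2.63×0 + 12.3×2.68 + x×2.95 + (z_c − 2.63 − 12.3 − x)×3.33
The z_c×3.33 term appears on both sides and cancels. Collect the known terms of each column as K = Σ(ρt)_known − 3.33 × (depth of known layers): K_A = 108.2506 − 3.33×39.74 = −24.0836; K_B = 32.964 − 3.33×(2.63 + 12.3) = −16.7529.
Balance: K_A = K_B − x×(3.33 − 2.95), so x = (K_B − K_A)/(3.33 − 2.95) = 7.3307/0.38 = 19.3 km.

19.3 km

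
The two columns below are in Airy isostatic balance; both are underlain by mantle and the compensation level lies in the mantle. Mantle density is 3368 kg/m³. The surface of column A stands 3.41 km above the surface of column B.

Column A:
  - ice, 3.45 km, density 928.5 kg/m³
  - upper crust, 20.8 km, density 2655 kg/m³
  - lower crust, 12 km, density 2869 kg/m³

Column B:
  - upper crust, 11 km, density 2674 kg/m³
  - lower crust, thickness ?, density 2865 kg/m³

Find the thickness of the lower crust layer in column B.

20.1 km

Take the compensation level at the base of the deeper column (depth z_c below the surface of column A) and equate Σ ρ_i t_i down to z_c; mantle fills any gap and the z_c terms cancel.
Column A: 3.45×928.5 + 20.8×2655 + 12×2869 + (z_c − 36.25)×3368
Column B: 3.41×0 + 11×2674 + x×2865 + (z_c − 3.41 − 11 − x)×3368
The z_c×3368 term appears on both sides and cancels. Collect the known terms of each column as K = Σ(ρt)_known − 3368 × (depth of known layers): K_A = 92855.325 − 3368×36.25 = −29234.675; K_B = 29414 − 3368×(3.41 + 11) = −19118.88.
Balance: K_A = K_B − x×(3368 − 2865), so x = (K_B − K_A)/(3368 − 2865) = 10115.8/503 = 20.1 km.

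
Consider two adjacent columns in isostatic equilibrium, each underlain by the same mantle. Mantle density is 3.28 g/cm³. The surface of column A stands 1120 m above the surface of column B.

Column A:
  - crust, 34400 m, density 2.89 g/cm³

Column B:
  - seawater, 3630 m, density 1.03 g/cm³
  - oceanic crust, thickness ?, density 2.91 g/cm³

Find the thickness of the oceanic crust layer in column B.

4260 m

Take the compensation level at the base of the deeper column (depth z_c below the surface of column A) and equate Σ ρ_i t_i down to z_c; mantle fills any gap and the z_c terms cancel.
Column A: 34400×2.89 + (z_c − 34400)×3.28
Column B: 1120×0 + 3630×1.03 + x×2.91 + (z_c − 1120 − 3630 − x)×3.28
The z_c×3.28 term appears on both sides and cancels. Collect the known terms of each column as K = Σ(ρt)_known − 3.28 × (depth of known layers): K_A = 99416 − 3.28×34400 = −13416; K_B = 3738.9 − 3.28×(1120 + 3630) = −11841.1.
Balance: K_A = K_B − x×(3.28 − 2.91), so x = (K_B − K_A)/(3.28 − 2.91) = 1574.9/0.37 = 4260 m.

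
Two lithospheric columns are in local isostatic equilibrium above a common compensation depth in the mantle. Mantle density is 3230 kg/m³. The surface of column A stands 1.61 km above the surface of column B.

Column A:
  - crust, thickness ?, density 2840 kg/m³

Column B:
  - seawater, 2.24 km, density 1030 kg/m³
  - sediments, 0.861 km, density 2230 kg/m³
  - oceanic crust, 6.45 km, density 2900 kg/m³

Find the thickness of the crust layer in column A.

Take the compensation level at the base of the deeper column (depth z_c below the surface of column A) and equate Σ ρ_i t_i down to z_c; mantle fills any gap and the z_c terms cancel.
Column A: x×2840 + (z_c − 0 − x)×3230
Column B: 1.61×0 + 2.24×1030 + 0.861×2230 + 6.45×2900 + (z_c − 1.61 − 9.551)×3230
The z_c×3230 term appears on both sides and cancels. Collect the known terms of each column as K = Σ(ρt)_known − 3230 × (depth of known layers): K_A = 0 − 3230×0 = 0; K_B = 22932.23 − 3230×(1.61 + 9.551) = −13117.8.
Balance: K_A − x×(3230 − 2840) = K_B, so x = (K_A − K_B)/(3230 − 2840) = 13117.8/390 = 33.6 km.

33.6 km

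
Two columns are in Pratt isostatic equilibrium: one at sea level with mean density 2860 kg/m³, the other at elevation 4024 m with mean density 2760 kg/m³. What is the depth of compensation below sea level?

111000 m

ρ_ref D = ρ (D + h) → D (ρ_ref − ρ) = ρ h.
D = ρ h/(ρ_ref − ρ) = 2760 × 4024 m/(2860 − 2760) = 111000 m.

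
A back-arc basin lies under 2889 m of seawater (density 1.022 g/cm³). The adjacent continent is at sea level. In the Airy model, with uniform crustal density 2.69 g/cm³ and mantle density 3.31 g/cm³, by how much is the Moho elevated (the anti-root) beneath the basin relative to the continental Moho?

7770 m

Isostatic balance requires: replacing crust with seawater at the top is compensated by replacing crust with mantle at the base: d (ρ_c − ρ_w) = a (ρ_m − ρ_c).
a = d (ρ_c − ρ_w)/(ρ_m − ρ_c) = 2889 m × 1.668/0.62 = 7770 m.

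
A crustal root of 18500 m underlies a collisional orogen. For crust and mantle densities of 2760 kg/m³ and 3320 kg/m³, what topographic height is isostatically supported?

3750 m

Balancing pressure at the compensation depth: ρ_c h = (ρ_m − ρ_c) r.
h = r (ρ_m − ρ_c) / ρ_c = 18500 m × (3320 − 2760) / 2760 = 3750 m.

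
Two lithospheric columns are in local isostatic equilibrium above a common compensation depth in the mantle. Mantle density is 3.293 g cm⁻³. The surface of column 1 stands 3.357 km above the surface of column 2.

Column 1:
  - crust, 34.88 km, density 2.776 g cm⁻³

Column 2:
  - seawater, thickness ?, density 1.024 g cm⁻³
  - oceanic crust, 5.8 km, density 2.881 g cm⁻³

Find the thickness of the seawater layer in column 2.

2.02 km

Take the compensation level at the base of the deeper column (depth z_c below the surface of column 1) and equate Σ ρ_i t_i down to z_c; mantle fills any gap and the z_c terms cancel.
Column 1: 34.88×2.776 + (z_c − 34.88)×3.293
Column 2: 3.357×0 + x×1.024 + 5.8×2.881 + (z_c − 3.357 − 5.8 − x)×3.293
The z_c×3.293 term appears on both sides and cancels. Collect the known terms of each column as K = Σ(ρt)_known − 3.293 × (depth of known layers): K_1 = 96.82688 − 3.293×34.88 = −18.03296; K_2 = 16.7098 − 3.293×(3.357 + 5.8) = −13.444201.
Balance: K_1 = K_2 − x×(3.293 − 1.024), so x = (K_2 − K_1)/(3.293 − 1.024) = 4.58876/2.269 = 2.02 km.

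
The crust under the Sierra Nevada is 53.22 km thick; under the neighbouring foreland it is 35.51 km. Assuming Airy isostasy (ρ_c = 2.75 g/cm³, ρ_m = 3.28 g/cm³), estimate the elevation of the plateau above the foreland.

Excess crust Δ = 53.22 km − 35.51 km = 17.71 km, split between elevation h and root r with h + r = Δ.
Airy balance ρ_c h = (ρ_m − ρ_c) r gives r = h ρ_c/(ρ_m − ρ_c), so h (1 + ρ_c/(ρ_m − ρ_c)) = Δ, i.e. h = Δ (ρ_m − ρ_c)/ρ_m.
h = 17.71 km × 0.53/3.28 = 2.86 km.

2.86 km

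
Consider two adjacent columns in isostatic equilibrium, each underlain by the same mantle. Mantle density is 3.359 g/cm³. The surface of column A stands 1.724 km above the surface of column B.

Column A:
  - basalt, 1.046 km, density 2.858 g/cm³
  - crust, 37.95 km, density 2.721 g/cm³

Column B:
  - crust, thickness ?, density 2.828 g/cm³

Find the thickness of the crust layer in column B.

35.7 km

Take the compensation level at the base of the deeper column (depth z_c below the surface of column A) and equate Σ ρ_i t_i down to z_c; mantle fills any gap and the z_c terms cancel.
Column A: 1.046×2.858 + 37.95×2.721 + (z_c − 38.996)×3.359
Column B: 1.724×0 + x×2.828 + (z_c − 1.724 − 0 − x)×3.359
The z_c×3.359 term appears on both sides and cancels. Collect the known terms of each column as K = Σ(ρt)_known − 3.359 × (depth of known layers): K_A = 106.251418 − 3.359×38.996 = −24.736146; K_B = 0 − 3.359×(1.724 + 0) = −5.790916.
Balance: K_A = K_B − x×(3.359 − 2.828), so x = (K_B − K_A)/(3.359 − 2.828) = 18.9452/0.531 = 35.7 km.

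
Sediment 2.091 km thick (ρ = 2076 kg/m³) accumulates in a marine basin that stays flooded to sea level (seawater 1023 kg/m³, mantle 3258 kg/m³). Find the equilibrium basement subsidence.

Submarine loading: the sediment displaces seawater, and the subsidence is in turn flooded, so s (ρ_m − ρ_w) = t (ρ_sed − ρ_w).
s = 2.091 km × (2076 − 1023) / (3258 − 1023) = 0.985 km.

0.985 km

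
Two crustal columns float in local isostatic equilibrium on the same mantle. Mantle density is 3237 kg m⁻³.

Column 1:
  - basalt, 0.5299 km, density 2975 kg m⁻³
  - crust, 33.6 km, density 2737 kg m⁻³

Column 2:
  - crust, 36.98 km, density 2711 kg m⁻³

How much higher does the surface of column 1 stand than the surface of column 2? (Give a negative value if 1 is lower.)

−0.776 km

For any compensation level in the mantle, the mantle terms cancel and isostasy reduces to e = (Σt_1 − Σt_2) − (Σ(ρt)_1 − Σ(ρt)_2) / ρ_m.
Σt_1 = 34.1299 km; Σt_2 = 36.98 km; Σ(ρt)_1 = 93539.6525; Σ(ρt)_2 = 100252.78 (in km·kg m⁻³).
e = (34.1299 − 36.98) − (93539.6525 − 100252.78) / 3237 = −0.776 km.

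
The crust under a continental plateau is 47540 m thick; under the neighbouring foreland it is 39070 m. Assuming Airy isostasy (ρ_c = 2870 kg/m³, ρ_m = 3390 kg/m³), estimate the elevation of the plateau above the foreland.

1300 m

Excess crust Δ = 47540 m − 39070 m = 8470 m, split between elevation h and root r with h + r = Δ.
Airy balance ρ_c h = (ρ_m − ρ_c) r gives r = h ρ_c/(ρ_m − ρ_c), so h (1 + ρ_c/(ρ_m − ρ_c)) = Δ, i.e. h = Δ (ρ_m − ρ_c)/ρ_m.
h = 8470 m × 520/3390 = 1300 m.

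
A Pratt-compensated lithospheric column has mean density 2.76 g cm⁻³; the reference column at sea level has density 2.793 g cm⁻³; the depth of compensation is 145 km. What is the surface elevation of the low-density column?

1.73 km

ρ_ref D = ρ (D + h) → h = D (ρ_ref − ρ)/ρ.
h = 145 km × (2.793 − 2.76)/2.76 = 1.73 km.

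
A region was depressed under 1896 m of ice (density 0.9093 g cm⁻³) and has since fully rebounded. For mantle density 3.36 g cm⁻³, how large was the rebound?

Removing the load lets mantle flow back in; uplift u satisfies ρ_ice t = ρ_m u.
u = t ρ_ice/ρ_m = 1896 m × 0.9093/3.36 = 513 m.

513 m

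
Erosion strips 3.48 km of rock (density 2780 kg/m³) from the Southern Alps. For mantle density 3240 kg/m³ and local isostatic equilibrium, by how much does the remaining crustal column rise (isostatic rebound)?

Unloading: uplift u = e ρ_c/ρ_m = 3.48 km × 2780/3240 = 2.99 km.

2.99 km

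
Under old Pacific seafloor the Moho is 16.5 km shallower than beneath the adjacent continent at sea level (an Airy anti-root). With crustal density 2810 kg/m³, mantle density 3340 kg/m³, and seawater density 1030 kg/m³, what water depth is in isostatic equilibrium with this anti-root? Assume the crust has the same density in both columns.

Replacing a thickness d of crust by seawater at the top must be balanced by replacing crust with mantle at the base: d (ρ_c − ρ_w) = a (ρ_m − ρ_c).
d = a (ρ_m − ρ_c)/(ρ_c − ρ_w) = 16.5 km × 530/1780 = 4.91 km.

4.91 km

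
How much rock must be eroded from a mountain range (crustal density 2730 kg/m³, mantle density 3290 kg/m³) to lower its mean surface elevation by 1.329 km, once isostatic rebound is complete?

7.81 km

Net drop Δ = e − u = e − e ρ_c/ρ_m = e (ρ_m − ρ_c)/ρ_m.
e = Δ ρ_m/(ρ_m − ρ_c) = 1.329 km × 3290/560 = 7.81 km.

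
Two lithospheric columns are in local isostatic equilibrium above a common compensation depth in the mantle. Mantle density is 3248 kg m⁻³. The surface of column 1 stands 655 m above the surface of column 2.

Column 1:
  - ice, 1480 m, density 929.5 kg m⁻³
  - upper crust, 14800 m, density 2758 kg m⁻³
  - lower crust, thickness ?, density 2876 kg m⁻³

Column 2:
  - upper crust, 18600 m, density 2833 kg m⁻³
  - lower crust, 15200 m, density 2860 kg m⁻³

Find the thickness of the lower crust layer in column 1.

13600 m

Take the compensation level at the base of the deeper column (depth z_c below the surface of column 1) and equate Σ ρ_i t_i down to z_c; mantle fills any gap and the z_c terms cancel.
Column 1: 1480×929.5 + 14800×2758 + x×2876 + (z_c − 16280 − x)×3248
Column 2: 655×0 + 18600×2833 + 15200×2860 + (z_c − 655 − 33800)×3248
The z_c×3248 term appears on both sides and cancels. Collect the known terms of each column as K = Σ(ρt)_known − 3248 × (depth of known layers): K_1 = 42194060 − 3248×16280 = −10683380; K_2 = 96165800 − 3248×(655 + 33800) = −15744040.
Balance: K_1 − x×(3248 − 2876) = K_2, so x = (K_1 − K_2)/(3248 − 2876) = 5060660/372 = 13600 m.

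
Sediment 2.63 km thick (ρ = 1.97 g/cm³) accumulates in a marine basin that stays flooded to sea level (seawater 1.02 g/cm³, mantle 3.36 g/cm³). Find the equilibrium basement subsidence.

Submarine loading: the sediment displaces seawater, and the subsidence is in turn flooded, so s (ρ_m − ρ_w) = t (ρ_sed − ρ_w).
s = 2.63 km × (1.97 − 1.02) / (3.36 − 1.02) = 1.07 km.

1.07 km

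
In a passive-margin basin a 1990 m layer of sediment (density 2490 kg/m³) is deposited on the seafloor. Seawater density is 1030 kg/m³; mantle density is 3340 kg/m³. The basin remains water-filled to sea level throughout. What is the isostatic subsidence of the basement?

1260 m

Submarine loading: the sediment displaces seawater, and the subsidence is in turn flooded, so s (ρ_m − ρ_w) = t (ρ_sed − ρ_w).
s = 1990 m × (2490 − 1030) / (3340 − 1030) = 1260 m.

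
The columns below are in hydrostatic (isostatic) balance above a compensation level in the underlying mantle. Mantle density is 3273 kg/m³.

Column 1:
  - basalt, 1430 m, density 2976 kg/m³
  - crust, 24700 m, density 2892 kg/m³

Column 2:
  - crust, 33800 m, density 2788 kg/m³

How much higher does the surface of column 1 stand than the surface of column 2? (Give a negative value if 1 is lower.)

−2000 m

For any compensation level in the mantle, the mantle terms cancel and isostasy reduces to e = (Σt_1 − Σt_2) − (Σ(ρt)_1 − Σ(ρt)_2) / ρ_m.
Σt_1 = 26130 m; Σt_2 = 33800 m; Σ(ρt)_1 = 75688080; Σ(ρt)_2 = 94234400 (in m·kg/m³).
e = (26130 − 33800) − (75688080 − 94234400) / 3273 = −2000 m.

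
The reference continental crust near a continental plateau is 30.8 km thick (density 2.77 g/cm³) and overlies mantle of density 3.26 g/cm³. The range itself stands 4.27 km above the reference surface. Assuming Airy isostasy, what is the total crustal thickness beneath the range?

59.2 km

Root depth r = h ρ_c / (ρ_m − ρ_c) = 4.27 km × 2.77 / 0.49 = 24.14 km.
Total thickness = T + h + r = 30.8 km + 4.27 km + 24.14 km = 59.2 km.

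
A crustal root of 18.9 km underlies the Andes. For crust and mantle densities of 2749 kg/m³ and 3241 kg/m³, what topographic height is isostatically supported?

For local isostatic compensation: ρ_c h = (ρ_m − ρ_c) r.
h = r (ρ_m − ρ_c) / ρ_c = 18.9 km × (3241 − 2749) / 2749 = 3.38 km.

3.38 km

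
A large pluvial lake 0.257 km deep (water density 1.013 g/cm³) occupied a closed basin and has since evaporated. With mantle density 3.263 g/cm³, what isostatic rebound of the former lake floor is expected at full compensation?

0.0798 km

u = d ρ_w/ρ_m = 0.257 km × 1.013/3.263 = 0.0798 km.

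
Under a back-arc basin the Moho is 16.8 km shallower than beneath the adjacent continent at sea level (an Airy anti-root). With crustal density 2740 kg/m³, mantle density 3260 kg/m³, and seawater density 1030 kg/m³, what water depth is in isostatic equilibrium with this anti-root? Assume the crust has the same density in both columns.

5.11 km

Replacing a thickness d of crust by seawater at the top must be balanced by replacing crust with mantle at the base: d (ρ_c − ρ_w) = a (ρ_m − ρ_c).
d = a (ρ_m − ρ_c)/(ρ_c − ρ_w) = 16.8 km × 520/1710 = 5.11 km.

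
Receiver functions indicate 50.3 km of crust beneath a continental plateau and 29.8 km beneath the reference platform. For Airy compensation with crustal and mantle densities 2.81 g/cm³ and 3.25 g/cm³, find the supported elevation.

Excess crust Δ = 50.3 km − 29.8 km = 20.5 km, split between elevation h and root r with h + r = Δ.
Airy balance ρ_c h = (ρ_m − ρ_c) r gives r = h ρ_c/(ρ_m − ρ_c), so h (1 + ρ_c/(ρ_m − ρ_c)) = Δ, i.e. h = Δ (ρ_m − ρ_c)/ρ_m.
h = 20.5 km × 0.44/3.25 = 2.78 km.

2.78 km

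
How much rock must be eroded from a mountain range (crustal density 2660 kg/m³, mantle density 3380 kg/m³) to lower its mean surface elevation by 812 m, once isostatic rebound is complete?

3810 m

Net drop Δ = e − u = e − e ρ_c/ρ_m = e (ρ_m − ρ_c)/ρ_m.
e = Δ ρ_m/(ρ_m − ρ_c) = 812 m × 3380/720 = 3810 m.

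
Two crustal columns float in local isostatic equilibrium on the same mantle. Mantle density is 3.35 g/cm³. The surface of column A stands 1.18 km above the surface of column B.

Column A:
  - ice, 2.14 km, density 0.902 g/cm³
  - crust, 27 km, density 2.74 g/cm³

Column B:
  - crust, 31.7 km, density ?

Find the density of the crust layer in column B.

Take the compensation level at the base of the deeper column (depth z_c below the surface of column A) and equate Σ ρ_i t_i down to z_c; mantle fills any gap and the z_c terms cancel.
Column A: 2.14×0.902 + 27×2.74 + (z_c − 29.14)×3.35
Column B: 1.18×0 + 31.7×ρ + (z_c − 1.18 − 31.7)×3.35
The z_c×3.35 term appears on both sides and cancels. Collect the known terms of each column as K = Σ(ρt)_known − 3.35 × (depth of known layers): K_A = 75.91028 − 3.35×29.14 = −21.70872; K_B = 0 − 3.35×(1.18 + 31.7) = −110.148.
Balance: K_A = K_B + 31.7×ρ, so ρ = (K_A − K_B)/31.7 = 88.4393/31.7 = 2.79 g/cm³.

2.79 g/cm³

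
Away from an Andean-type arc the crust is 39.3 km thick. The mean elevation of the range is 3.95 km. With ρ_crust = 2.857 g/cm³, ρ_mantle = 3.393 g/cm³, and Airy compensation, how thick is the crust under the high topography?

64.3 km

Root depth r = h ρ_c / (ρ_m − ρ_c) = 3.95 km × 2.857 / 0.536 = 21.05 km.
Total thickness = T + h + r = 39.3 km + 3.95 km + 21.05 km = 64.3 km.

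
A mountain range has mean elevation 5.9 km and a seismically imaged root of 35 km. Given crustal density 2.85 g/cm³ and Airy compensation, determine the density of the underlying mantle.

Airy balance: ρ_c h = (ρ_m − ρ_c) r → ρ_m = ρ_c (1 + h/r).
ρ_m = 2.85 × (1 + 5.9 km/35 km) = 3.33 g/cm³.

3.33 g/cm³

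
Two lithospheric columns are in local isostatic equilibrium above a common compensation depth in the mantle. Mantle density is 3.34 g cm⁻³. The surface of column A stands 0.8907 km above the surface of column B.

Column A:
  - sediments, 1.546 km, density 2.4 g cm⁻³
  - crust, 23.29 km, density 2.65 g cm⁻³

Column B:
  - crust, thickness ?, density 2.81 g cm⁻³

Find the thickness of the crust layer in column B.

Take the compensation level at the base of the deeper column (depth z_c below the surface of column A) and equate Σ ρ_i t_i down to z_c; mantle fills any gap and the z_c terms cancel.
Column A: 1.546×2.4 + 23.29×2.65 + (z_c − 24.836)×3.34
Column B: 0.8907×0 + x×2.81 + (z_c − 0.8907 − 0 − x)×3.34
The z_c×3.34 term appears on both sides and cancels. Collect the known terms of each column as K = Σ(ρt)_known − 3.34 × (depth of known layers): K_A = 65.4289 − 3.34×24.836 = −17.52334; K_B = 0 − 3.34×(0.8907 + 0) = −2.974938.
Balance: K_A = K_B − x×(3.34 − 2.81), so x = (K_B − K_A)/(3.34 − 2.81) = 14.5484/0.53 = 27.4 km.

27.4 km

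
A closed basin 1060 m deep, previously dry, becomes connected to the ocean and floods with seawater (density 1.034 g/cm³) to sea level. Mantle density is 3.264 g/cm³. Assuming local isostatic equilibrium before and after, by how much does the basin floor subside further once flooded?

After flooding the water column is d + s deep. Its weight must equal the weight of mantle displaced by the extra subsidence s: (d + s) ρ_w = s ρ_m.
s = d ρ_w / (ρ_m − ρ_w) = 1060 m × 1.034/(3.264 − 1.034) = 491 m.

491 m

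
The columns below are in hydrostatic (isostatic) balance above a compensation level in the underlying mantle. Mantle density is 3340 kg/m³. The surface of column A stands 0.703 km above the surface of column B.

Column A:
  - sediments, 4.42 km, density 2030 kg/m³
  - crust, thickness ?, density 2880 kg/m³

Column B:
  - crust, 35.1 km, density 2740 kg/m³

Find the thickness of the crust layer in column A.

Take the compensation level at the base of the deeper column (depth z_c below the surface of column A) and equate Σ ρ_i t_i down to z_c; mantle fills any gap and the z_c terms cancel.
Column A: 4.42×2030 + x×2880 + (z_c − 4.42 − x)×3340
Column B: 0.703×0 + 35.1×2740 + (z_c − 0.703 − 35.1)×3340
The z_c×3340 term appears on both sides and cancels. Collect the known terms of each column as K = Σ(ρt)_known − 3340 × (depth of known layers): K_A = 8972.6 − 3340×4.42 = −5790.2; K_B = 96174 − 3340×(0.703 + 35.1) = −23408.02.
Balance: K_A − x×(3340 − 2880) = K_B, so x = (K_A − K_B)/(3340 − 2880) = 17617.8/460 = 38.3 km.

38.3 km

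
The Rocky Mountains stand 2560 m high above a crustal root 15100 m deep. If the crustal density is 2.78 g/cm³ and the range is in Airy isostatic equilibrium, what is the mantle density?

3.25 g/cm³

Airy balance: ρ_c h = (ρ_m − ρ_c) r → ρ_m = ρ_c (1 + h/r).
ρ_m = 2.78 × (1 + 2560 m/15100 m) = 3.25 g/cm³.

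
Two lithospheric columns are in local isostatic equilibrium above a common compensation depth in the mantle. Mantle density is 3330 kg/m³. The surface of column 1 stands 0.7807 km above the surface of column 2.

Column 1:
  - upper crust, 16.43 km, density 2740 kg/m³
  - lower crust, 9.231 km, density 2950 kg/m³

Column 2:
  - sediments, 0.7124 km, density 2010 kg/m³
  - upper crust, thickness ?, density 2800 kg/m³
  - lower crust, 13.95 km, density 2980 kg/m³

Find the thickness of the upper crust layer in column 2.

9.02 km

Take the compensation level at the base of the deeper column (depth z_c below the surface of column 1) and equate Σ ρ_i t_i down to z_c; mantle fills any gap and the z_c terms cancel.
Column 1: 16.43×2740 + 9.231×2950 + (z_c − 25.661)×3330
Column 2: 0.7807×0 + 0.7124×2010 + x×2800 + 13.95×2980 + (z_c − 0.7807 − 14.6624 − x)×3330
The z_c×3330 term appears on both sides and cancels. Collect the known terms of each column as K = Σ(ρt)_known − 3330 × (depth of known layers): K_1 = 72249.65 − 3330×25.661 = −13201.48; K_2 = 43002.924 − 3330×(0.7807 + 14.6624) = −8422.599.
Balance: K_1 = K_2 − x×(3330 − 2800), so x = (K_2 − K_1)/(3330 − 2800) = 4778.88/530 = 9.02 km.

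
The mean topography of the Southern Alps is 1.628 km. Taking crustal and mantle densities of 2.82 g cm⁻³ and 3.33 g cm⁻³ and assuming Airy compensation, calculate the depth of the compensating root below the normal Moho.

9 km

In Airy isostatic equilibrium: the weight of the topography is balanced by the buoyancy of the root, ρ_c h = (ρ_m − ρ_c) r.
r = h · ρ_c / (ρ_m − ρ_c) = 1.628 km × 2.82 / (3.33 − 2.82) = 9 km.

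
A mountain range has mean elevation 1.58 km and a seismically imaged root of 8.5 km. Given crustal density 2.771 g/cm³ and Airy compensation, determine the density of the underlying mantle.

Airy balance: ρ_c h = (ρ_m − ρ_c) r → ρ_m = ρ_c (1 + h/r).
ρ_m = 2.771 × (1 + 1.58 km/8.5 km) = 3.29 g/cm³.

3.29 g/cm³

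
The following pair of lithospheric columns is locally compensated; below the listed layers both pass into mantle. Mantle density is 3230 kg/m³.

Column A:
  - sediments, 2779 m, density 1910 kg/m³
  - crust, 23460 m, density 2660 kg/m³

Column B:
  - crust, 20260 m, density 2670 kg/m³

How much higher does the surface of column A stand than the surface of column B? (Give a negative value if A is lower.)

1760 m

For any compensation level in the mantle, the mantle terms cancel and isostasy reduces to e = (Σt_A − Σt_B) − (Σ(ρt)_A − Σ(ρt)_B) / ρ_m.
Σt_A = 26239 m; Σt_B = 20260 m; Σ(ρt)_A = 67711490; Σ(ρt)_B = 54094200 (in m·kg/m³).
e = (26239 − 20260) − (67711490 − 54094200) / 3230 = 1760 m.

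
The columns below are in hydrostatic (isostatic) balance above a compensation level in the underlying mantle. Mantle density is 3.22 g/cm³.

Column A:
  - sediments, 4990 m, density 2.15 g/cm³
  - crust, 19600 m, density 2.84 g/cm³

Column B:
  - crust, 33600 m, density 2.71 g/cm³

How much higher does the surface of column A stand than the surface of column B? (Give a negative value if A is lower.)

For any compensation level in the mantle, the mantle terms cancel and isostasy reduces to e = (Σt_A − Σt_B) − (Σ(ρt)_A − Σ(ρt)_B) / ρ_m.
Σt_A = 24590 m; Σt_B = 33600 m; Σ(ρt)_A = 66392.5; Σ(ρt)_B = 91056 (in m·g/cm³).
e = (24590 − 33600) − (66392.5 − 91056) / 3.22 = −1350 m.

−1350 m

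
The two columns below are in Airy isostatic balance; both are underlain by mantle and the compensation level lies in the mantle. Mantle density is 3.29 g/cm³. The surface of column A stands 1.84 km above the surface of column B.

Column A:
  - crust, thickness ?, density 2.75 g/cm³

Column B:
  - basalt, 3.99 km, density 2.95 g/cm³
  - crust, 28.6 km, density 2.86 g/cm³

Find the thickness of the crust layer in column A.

36.5 km

Take the compensation level at the base of the deeper column (depth z_c below the surface of column A) and equate Σ ρ_i t_i down to z_c; mantle fills any gap and the z_c terms cancel.
Column A: x×2.75 + (z_c − 0 − x)×3.29
Column B: 1.84×0 + 3.99×2.95 + 28.6×2.86 + (z_c − 1.84 − 32.59)×3.29
The z_c×3.29 term appears on both sides and cancels. Collect the known terms of each column as K = Σ(ρt)_known − 3.29 × (depth of known layers): K_A = 0 − 3.29×0 = 0; K_B = 93.5665 − 3.29×(1.84 + 32.59) = −19.7082.
Balance: K_A − x×(3.29 − 2.75) = K_B, so x = (K_A − K_B)/(3.29 − 2.75) = 19.7082/0.54 = 36.5 km.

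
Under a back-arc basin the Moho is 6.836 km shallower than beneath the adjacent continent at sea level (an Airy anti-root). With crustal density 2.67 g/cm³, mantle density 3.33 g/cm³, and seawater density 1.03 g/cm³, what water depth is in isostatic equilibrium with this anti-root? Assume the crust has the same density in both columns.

2.75 km

Replacing a thickness d of crust by seawater at the top must be balanced by replacing crust with mantle at the base: d (ρ_c − ρ_w) = a (ρ_m − ρ_c).
d = a (ρ_m − ρ_c)/(ρ_c − ρ_w) = 6.836 km × 0.66/1.64 = 2.75 km.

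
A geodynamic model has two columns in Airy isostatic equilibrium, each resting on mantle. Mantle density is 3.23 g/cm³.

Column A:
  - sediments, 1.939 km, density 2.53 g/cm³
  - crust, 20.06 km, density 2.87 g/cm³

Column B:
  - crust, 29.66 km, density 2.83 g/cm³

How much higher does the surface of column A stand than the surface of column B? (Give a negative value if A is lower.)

For any compensation level in the mantle, the mantle terms cancel and isostasy reduces to e = (Σt_A − Σt_B) − (Σ(ρt)_A − Σ(ρt)_B) / ρ_m.
Σt_A = 21.999 km; Σt_B = 29.66 km; Σ(ρt)_A = 62.47787; Σ(ρt)_B = 83.9378 (in km·g/cm³).
e = (21.999 − 29.66) − (62.47787 − 83.9378) / 3.23 = −1.02 km.

−1.02 km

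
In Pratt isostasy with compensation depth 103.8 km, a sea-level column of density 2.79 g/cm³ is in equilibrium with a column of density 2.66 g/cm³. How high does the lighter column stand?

5.07 km

ρ_ref D = ρ (D + h) → h = D (ρ_ref − ρ)/ρ.
h = 103.8 km × (2.79 − 2.66)/2.66 = 5.07 km.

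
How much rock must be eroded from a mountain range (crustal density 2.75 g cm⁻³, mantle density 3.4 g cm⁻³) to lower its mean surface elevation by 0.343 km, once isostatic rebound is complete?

1.79 km

Net drop Δ = e − u = e − e ρ_c/ρ_m = e (ρ_m − ρ_c)/ρ_m.
e = Δ ρ_m/(ρ_m − ρ_c) = 0.343 km × 3.4/0.65 = 1.79 km.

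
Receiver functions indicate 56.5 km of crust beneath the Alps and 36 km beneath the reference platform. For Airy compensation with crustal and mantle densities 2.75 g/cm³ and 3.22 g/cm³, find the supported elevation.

Excess crust Δ = 56.5 km − 36 km = 20.5 km, split between elevation h and root r with h + r = Δ.
Airy balance ρ_c h = (ρ_m − ρ_c) r gives r = h ρ_c/(ρ_m − ρ_c), so h (1 + ρ_c/(ρ_m − ρ_c)) = Δ, i.e. h = Δ (ρ_m − ρ_c)/ρ_m.
h = 20.5 km × 0.47/3.22 = 2.99 km.

2.99 km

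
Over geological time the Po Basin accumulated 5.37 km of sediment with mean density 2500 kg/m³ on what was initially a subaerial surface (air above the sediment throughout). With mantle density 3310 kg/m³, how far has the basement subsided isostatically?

Subaerial load: s = t ρ_sed / ρ_m = 5.37 km × 2500/3310 = 4.06 km.

4.06 km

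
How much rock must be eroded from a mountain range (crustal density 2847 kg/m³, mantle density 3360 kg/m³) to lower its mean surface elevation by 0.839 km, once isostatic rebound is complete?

Net drop Δ = e − u = e − e ρ_c/ρ_m = e (ρ_m − ρ_c)/ρ_m.
e = Δ ρ_m/(ρ_m − ρ_c) = 0.839 km × 3360/513 = 5.5 km.

5.5 km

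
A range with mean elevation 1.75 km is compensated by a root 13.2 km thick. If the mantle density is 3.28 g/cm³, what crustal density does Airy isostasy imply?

ρ_c h = (ρ_m − ρ_c) r → ρ_c (h + r) = ρ_m r → ρ_c = ρ_m r / (h + r).
ρ_c = 3.28 × 13.2 km / (1.75 km + 13.2 km) = 2.9 g/cm³.

2.9 g/cm³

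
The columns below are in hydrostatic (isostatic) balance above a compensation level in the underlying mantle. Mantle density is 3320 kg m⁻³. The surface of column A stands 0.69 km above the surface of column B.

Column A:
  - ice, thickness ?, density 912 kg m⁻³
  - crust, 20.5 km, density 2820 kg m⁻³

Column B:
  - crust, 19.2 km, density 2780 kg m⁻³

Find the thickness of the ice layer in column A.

1 km

Take the compensation level at the base of the deeper column (depth z_c below the surface of column A) and equate Σ ρ_i t_i down to z_c; mantle fills any gap and the z_c terms cancel.
Column A: x×912 + 20.5×2820 + (z_c − 20.5 − x)×3320
Column B: 0.69×0 + 19.2×2780 + (z_c − 0.69 − 19.2)×3320
The z_c×3320 term appears on both sides and cancels. Collect the known terms of each column as K = Σ(ρt)_known − 3320 × (depth of known layers): K_A = 57810 − 3320×20.5 = −10250; K_B = 53376 − 3320×(0.69 + 19.2) = −12658.8.
Balance: K_A − x×(3320 − 912) = K_B, so x = (K_A − K_B)/(3320 − 912) = 2408.8/2408 = 1 km.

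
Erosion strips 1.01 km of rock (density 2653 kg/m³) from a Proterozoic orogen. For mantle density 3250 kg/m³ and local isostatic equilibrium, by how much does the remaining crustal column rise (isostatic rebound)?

Unloading: uplift u = e ρ_c/ρ_m = 1.01 km × 2653/3250 = 0.824 km.

0.824 km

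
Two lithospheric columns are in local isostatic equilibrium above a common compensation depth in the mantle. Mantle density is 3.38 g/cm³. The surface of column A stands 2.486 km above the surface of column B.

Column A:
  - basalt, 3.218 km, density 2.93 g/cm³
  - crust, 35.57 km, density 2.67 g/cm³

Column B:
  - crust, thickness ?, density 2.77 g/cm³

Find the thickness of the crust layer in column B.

Take the compensation level at the base of the deeper column (depth z_c below the surface of column A) and equate Σ ρ_i t_i down to z_c; mantle fills any gap and the z_c terms cancel.
Column A: 3.218×2.93 + 35.57×2.67 + (z_c − 38.788)×3.38
Column B: 2.486×0 + x×2.77 + (z_c − 2.486 − 0 − x)×3.38
The z_c×3.38 term appears on both sides and cancels. Collect the known terms of each column as K = Σ(ρt)_known − 3.38 × (depth of known layers): K_A = 104.40064 − 3.38×38.788 = −26.7028; K_B = 0 − 3.38×(2.486 + 0) = −8.40268.
Balance: K_A = K_B − x×(3.38 − 2.77), so x = (K_B − K_A)/(3.38 − 2.77) = 18.3001/0.61 = 30 km.

30 km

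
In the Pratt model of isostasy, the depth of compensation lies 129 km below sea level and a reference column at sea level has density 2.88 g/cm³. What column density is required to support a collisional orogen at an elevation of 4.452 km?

Pratt balance: ρ_ref D = ρ (D + h).
ρ = ρ_ref D/(D + h) = 2.88 × 129 km/(129 km + 4.452 km) = 2.78 g/cm³.

2.78 g/cm³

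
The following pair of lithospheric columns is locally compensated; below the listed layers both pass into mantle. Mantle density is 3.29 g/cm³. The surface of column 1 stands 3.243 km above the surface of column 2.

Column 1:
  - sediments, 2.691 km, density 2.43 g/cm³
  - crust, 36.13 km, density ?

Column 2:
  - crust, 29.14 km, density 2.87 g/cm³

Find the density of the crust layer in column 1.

Take the compensation level at the base of the deeper column (depth z_c below the surface of column 1) and equate Σ ρ_i t_i down to z_c; mantle fills any gap and the z_c terms cancel.
Column 1: 2.691×2.43 + 36.13×ρ + (z_c − 38.821)×3.29
Column 2: 3.243×0 + 29.14×2.87 + (z_c − 3.243 − 29.14)×3.29
The z_c×3.29 term appears on both sides and cancels. Collect the known terms of each column as K = Σ(ρt)_known − 3.29 × (depth of known layers): K_1 = 6.53913 − 3.29×38.821 = −121.18196; K_2 = 83.6318 − 3.29×(3.243 + 29.14) = −22.90827.
Balance: K_1 + 36.13×ρ = K_2, so ρ = (K_2 − K_1)/36.13 = 98.2737/36.13 = 2.72 g/cm³.

2.72 g/cm³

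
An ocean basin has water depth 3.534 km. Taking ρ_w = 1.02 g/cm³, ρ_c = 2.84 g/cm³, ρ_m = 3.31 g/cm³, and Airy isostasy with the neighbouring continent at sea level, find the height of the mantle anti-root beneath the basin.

13.7 km

Balancing pressure at the compensation depth: replacing crust with seawater at the top is compensated by replacing crust with mantle at the base: d (ρ_c − ρ_w) = a (ρ_m − ρ_c).
a = d (ρ_c − ρ_w)/(ρ_m − ρ_c) = 3.534 km × 1.82/0.47 = 13.7 km.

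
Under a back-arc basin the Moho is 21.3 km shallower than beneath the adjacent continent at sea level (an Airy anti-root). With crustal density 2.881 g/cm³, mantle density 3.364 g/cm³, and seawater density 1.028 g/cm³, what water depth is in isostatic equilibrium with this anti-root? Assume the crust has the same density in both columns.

5.55 km

Replacing a thickness d of crust by seawater at the top must be balanced by replacing crust with mantle at the base: d (ρ_c − ρ_w) = a (ρ_m − ρ_c).
d = a (ρ_m − ρ_c)/(ρ_c − ρ_w) = 21.3 km × 0.483/1.853 = 5.55 km.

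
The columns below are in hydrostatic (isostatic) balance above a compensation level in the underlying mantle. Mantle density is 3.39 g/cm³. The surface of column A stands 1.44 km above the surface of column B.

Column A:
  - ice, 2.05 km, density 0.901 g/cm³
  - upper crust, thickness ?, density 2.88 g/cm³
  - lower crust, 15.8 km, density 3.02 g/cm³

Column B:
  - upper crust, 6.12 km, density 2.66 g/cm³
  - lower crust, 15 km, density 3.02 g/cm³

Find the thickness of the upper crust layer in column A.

7.75 km

Take the compensation level at the base of the deeper column (depth z_c below the surface of column A) and equate Σ ρ_i t_i down to z_c; mantle fills any gap and the z_c terms cancel.
Column A: 2.05×0.901 + x×2.88 + 15.8×3.02 + (z_c − 17.85 − x)×3.39
Column B: 1.44×0 + 6.12×2.66 + 15×3.02 + (z_c − 1.44 − 21.12)×3.39
The z_c×3.39 term appears on both sides and cancels. Collect the known terms of each column as K = Σ(ρt)_known − 3.39 × (depth of known layers): K_A = 49.56305 − 3.39×17.85 = −10.94845; K_B = 61.5792 − 3.39×(1.44 + 21.12) = −14.8992.
Balance: K_A − x×(3.39 − 2.88) = K_B, so x = (K_A − K_B)/(3.39 − 2.88) = 3.95075/0.51 = 7.75 km.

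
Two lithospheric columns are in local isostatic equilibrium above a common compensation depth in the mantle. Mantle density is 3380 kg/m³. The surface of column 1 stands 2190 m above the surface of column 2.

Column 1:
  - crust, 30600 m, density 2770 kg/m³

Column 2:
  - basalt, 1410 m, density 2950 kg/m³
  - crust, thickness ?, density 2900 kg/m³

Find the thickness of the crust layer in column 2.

22200 m

Take the compensation level at the base of the deeper column (depth z_c below the surface of column 1) and equate Σ ρ_i t_i down to z_c; mantle fills any gap and the z_c terms cancel.
Column 1: 30600×2770 + (z_c − 30600)×3380
Column 2: 2190×0 + 1410×2950 + x×2900 + (z_c − 2190 − 1410 − x)×3380
The z_c×3380 term appears on both sides and cancels. Collect the known terms of each column as K = Σ(ρt)_known − 3380 × (depth of known layers): K_1 = 84762000 − 3380×30600 = −18666000; K_2 = 4159500 − 3380×(2190 + 1410) = −8008500.
Balance: K_1 = K_2 − x×(3380 − 2900), so x = (K_2 − K_1)/(3380 − 2900) = 10657500/480 = 22200 m.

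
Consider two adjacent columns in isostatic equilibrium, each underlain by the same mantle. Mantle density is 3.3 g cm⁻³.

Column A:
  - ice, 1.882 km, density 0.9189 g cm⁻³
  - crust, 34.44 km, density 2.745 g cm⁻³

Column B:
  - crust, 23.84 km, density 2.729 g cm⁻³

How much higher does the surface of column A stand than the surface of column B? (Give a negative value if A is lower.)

3.03 km

For any compensation level in the mantle, the mantle terms cancel and isostasy reduces to e = (Σt_A − Σt_B) − (Σ(ρt)_A − Σ(ρt)_B) / ρ_m.
Σt_A = 36.322 km; Σt_B = 23.84 km; Σ(ρt)_A = 96.2671698; Σ(ρt)_B = 65.05936 (in km·g cm⁻³).
e = (36.322 − 23.84) − (96.2671698 − 65.05936) / 3.3 = 3.03 km.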